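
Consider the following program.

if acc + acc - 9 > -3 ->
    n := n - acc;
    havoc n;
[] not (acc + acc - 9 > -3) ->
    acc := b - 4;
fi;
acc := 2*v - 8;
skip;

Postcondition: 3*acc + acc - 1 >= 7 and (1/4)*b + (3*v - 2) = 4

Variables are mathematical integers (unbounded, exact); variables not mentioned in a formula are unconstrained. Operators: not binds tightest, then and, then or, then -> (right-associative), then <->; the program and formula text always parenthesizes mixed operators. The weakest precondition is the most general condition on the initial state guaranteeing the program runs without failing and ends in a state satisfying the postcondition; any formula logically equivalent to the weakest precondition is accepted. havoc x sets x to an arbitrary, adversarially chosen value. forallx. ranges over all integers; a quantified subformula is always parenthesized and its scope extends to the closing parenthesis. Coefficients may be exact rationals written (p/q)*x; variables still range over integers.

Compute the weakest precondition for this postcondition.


Working backward. After the program, the postcondition 3*acc + acc - 1 >= 7 and (1/4)*b + (3*v - 2) = 4 must hold; in canonical form it is 4*acc >= 8 and (1/4)*b + 3*v = 6.
Before skip: 4*acc >= 8 and (1/4)*b + 3*v = 6
Before acc := 2*v - 8: 8*v >= 40 and (1/4)*b + 3*v = 6
Then branch requires 8*v >= 40 and (1/4)*b + 3*v = 6; else branch requires 8*v >= 40 and (1/4)*b + 3*v = 6.
Before the if: (2*acc > 6 -> (8*v >= 40 and (1/4)*b + 3*v = 6)) and ((not (2*acc > 6)) -> (8*v >= 40 and (1/4)*b + 3*v = 6))
Answer: WP = (2*acc > 6 -> (8*v >= 40 and (1/4)*b + 3*v = 6)) and ((not (2*acc > 6)) -> (8*v >= 40 and (1/4)*b + 3*v = 6))


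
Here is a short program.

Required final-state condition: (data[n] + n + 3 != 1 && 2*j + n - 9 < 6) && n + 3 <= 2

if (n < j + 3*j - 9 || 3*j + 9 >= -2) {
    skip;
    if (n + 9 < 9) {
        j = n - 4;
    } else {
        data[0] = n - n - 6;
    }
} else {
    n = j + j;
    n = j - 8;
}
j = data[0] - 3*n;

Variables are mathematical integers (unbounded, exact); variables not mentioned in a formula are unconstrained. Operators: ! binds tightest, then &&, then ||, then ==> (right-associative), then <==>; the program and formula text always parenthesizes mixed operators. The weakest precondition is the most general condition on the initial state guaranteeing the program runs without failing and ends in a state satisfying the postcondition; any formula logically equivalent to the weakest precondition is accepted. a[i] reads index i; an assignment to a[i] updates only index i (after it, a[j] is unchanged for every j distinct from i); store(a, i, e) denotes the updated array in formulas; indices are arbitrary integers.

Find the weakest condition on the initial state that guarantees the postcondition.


Working backward. After the program, the postcondition (data[n] + n + 3 != 1 && 2*j + n - 9 < 6) && n + 3 <= 2 must hold; in canonical form it is data[n] + n != -2 && 2*j + n < 15 && n <= -1.
Before j := data[0] - 3*n: data[n] + n != -2 && 2*data[0] < 5*n + 15 && n <= -1
Then branch requires (n < 0 ==> (data[n] + n != -2 && 2*data[0] < 5*n + 15 && n <= -1)) && ((!(n < 0)) ==> (store(data, 0, -6)[n] + n != -2 && 5*n > -27 && n <= -1)); else branch requires data[j - 8] + j != 6 && 2*data[0] < 5*j - 25 && j <= 7.
Before the if: ((n < 4*j - 9 || 3*j >= -11) ==> ((n < 0 ==> (data[n] + n != -2 && 2*data[0] < 5*n + 15 && n <= -1)) && ((!(n < 0)) ==> (store(data, 0, -6)[n] + n != -2 && 5*n > -27 && n <= -1)))) && ((!(n < 4*j - 9 || 3*j >= -11)) ==> (data[j - 8] + j != 6 && 2*data[0] < 5*j - 25 && j <= 7))
Answer: WP = ((n < 4*j - 9 || 3*j >= -11) ==> ((n < 0 ==> (data[n] + n != -2 && 2*data[0] < 5*n + 15 && n <= -1)) && ((!(n < 0)) ==> (store(data, 0, -6)[n] + n != -2 && 5*n > -27 && n <= -1)))) && ((!(n < 4*j - 9 || 3*j >= -11)) ==> (data[j - 8] + j != 6 && 2*data[0] < 5*j - 25 && j <= 7))


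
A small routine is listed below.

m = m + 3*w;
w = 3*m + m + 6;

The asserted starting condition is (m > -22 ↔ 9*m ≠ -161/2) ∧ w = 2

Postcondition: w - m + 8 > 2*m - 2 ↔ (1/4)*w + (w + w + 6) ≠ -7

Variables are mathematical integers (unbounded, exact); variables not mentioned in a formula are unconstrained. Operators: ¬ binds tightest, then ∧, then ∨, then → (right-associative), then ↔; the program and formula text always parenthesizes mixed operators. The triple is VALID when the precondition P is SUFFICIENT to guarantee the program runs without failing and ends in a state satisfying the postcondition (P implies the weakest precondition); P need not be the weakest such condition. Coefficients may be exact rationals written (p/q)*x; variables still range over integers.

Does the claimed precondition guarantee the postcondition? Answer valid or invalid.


Working backward. After the program, the postcondition w - m + 8 > 2*m - 2 ↔ (1/4)*w + (w + w + 6) ≠ -7 must hold; in canonical form it is w > 3*m - 10 ↔ (9/4)*w ≠ -13.
Before w := 3*m + m + 6: m > -16 ↔ 9*m ≠ -53/2
Before m := m + 3*w: m + 3*w > -16 ↔ 9*m + 27*w ≠ -53/2
The weakest precondition is m + 3*w > -16 ↔ 9*m + 27*w ≠ -53/2.
Check whether (m > -22 ↔ 9*m ≠ -161/2) ∧ w = 2 implies it.
Every state satisfying the precondition satisfies the weakest precondition: the implication holds.
Answer: valid


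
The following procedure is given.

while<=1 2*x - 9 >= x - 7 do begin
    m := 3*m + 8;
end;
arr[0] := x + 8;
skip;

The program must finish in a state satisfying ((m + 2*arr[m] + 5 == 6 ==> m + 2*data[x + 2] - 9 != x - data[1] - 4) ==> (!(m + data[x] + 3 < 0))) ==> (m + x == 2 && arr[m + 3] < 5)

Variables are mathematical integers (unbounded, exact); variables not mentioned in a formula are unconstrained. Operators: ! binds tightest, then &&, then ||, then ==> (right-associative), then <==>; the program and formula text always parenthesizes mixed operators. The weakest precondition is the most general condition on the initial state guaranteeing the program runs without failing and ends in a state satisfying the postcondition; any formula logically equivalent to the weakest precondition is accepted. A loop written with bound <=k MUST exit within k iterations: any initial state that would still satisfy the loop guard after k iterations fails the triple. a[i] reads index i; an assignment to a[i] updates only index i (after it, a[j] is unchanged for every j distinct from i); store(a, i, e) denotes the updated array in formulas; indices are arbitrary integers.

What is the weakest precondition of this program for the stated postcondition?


Working backward. After the program, the postcondition ((m + 2*arr[m] + 5 == 6 ==> m + 2*data[x + 2] - 9 != x - data[1] - 4) ==> (!(m + data[x] + 3 < 0))) ==> (m + x == 2 && arr[m + 3] < 5) must hold; in canonical form it is ((2*arr[m] + m == 1 ==> 2*data[x + 2] + data[1] + m != x + 5) ==> (!(data[x] + m < -3))) ==> (m + x == 2 && arr[m + 3] < 5).
Before skip: ((2*arr[m] + m == 1 ==> 2*data[x + 2] + data[1] + m != x + 5) ==> (!(data[x] + m < -3))) ==> (m + x == 2 && arr[m + 3] < 5)
Before arr[0] := x + 8: ((2*store(arr, 0, x + 8)[m] + m == 1 ==> 2*data[x + 2] + data[1] + m != x + 5) ==> (!(data[x] + m < -3))) ==> (m + x == 2 && store(arr, 0, x + 8)[m + 3] < 5)
Before the loop (bound <=1), unroll the exhaustion recursion (WP_0 = exit-now case; WP_j = one more guarded iteration, up to j = 1):
  WP_0: (!(x >= 2)) && (((2*store(arr, 0, x + 8)[m] + m == 1 ==> 2*data[x + 2] + data[1] + m != x + 5) ==> (!(data[x] + m < -3))) ==> (m + x == 2 && store(arr, 0, x + 8)[m + 3] < 5))
  WP_1: (x >= 2 ==> ((!(x >= 2)) && (((2*store(arr, 0, x + 8)[3*m + 8] + 3*m == -7 ==> 2*data[x + 2] + data[1] + 3*m != x - 3) ==> (!(data[x] + 3*m < -11))) ==> (3*m + x == -6 && store(arr, 0, x + 8)[3*m + 11] < 5)))) && ((!(x >= 2)) ==> (((2*store(arr, 0, x + 8)[m] + m == 1 ==> 2*data[x + 2] + data[1] + m != x + 5) ==> (!(data[x] + m < -3))) ==> (m + x == 2 && store(arr, 0, x + 8)[m + 3] < 5)))
So before the loop: (x >= 2 ==> ((!(x >= 2)) && (((2*store(arr, 0, x + 8)[3*m + 8] + 3*m == -7 ==> 2*data[x + 2] + data[1] + 3*m != x - 3) ==> (!(data[x] + 3*m < -11))) ==> (3*m + x == -6 && store(arr, 0, x + 8)[3*m + 11] < 5)))) && ((!(x >= 2)) ==> (((2*store(arr, 0, x + 8)[m] + m == 1 ==> 2*data[x + 2] + data[1] + m != x + 5) ==> (!(data[x] + m < -3))) ==> (m + x == 2 && store(arr, 0, x + 8)[m + 3] < 5)))
Answer: WP = (x >= 2 ==> ((!(x >= 2)) && (((2*store(arr, 0, x + 8)[3*m + 8] + 3*m == -7 ==> 2*data[x + 2] + data[1] + 3*m != x - 3) ==> (!(data[x] + 3*m < -11))) ==> (3*m + x == -6 && store(arr, 0, x + 8)[3*m + 11] < 5)))) && ((!(x >= 2)) ==> (((2*store(arr, 0, x + 8)[m] + m == 1 ==> 2*data[x + 2] + data[1] + m != x + 5) ==> (!(data[x] + m < -3))) ==> (m + x == 2 && store(arr, 0, x + 8)[m + 3] < 5)))


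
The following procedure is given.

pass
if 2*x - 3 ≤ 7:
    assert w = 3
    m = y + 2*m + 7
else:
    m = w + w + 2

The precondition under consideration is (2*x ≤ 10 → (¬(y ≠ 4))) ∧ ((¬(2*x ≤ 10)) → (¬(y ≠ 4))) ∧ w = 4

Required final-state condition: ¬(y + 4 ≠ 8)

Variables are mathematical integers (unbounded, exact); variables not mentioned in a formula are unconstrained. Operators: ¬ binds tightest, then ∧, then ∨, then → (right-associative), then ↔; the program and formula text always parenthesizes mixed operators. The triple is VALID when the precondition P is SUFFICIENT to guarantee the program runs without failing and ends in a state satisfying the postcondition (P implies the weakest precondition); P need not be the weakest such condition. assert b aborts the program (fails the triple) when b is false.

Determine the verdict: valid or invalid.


Working backward. After the program, the postcondition ¬(y + 4 ≠ 8) must hold; in canonical form it is ¬(y ≠ 4).
Then branch requires w = 3 ∧ (¬(y ≠ 4)); else branch requires ¬(y ≠ 4).
Before the if: (2*x ≤ 10 → (w = 3 ∧ (¬(y ≠ 4)))) ∧ ((¬(2*x ≤ 10)) → (¬(y ≠ 4)))
Before skip: (2*x ≤ 10 → (w = 3 ∧ (¬(y ≠ 4)))) ∧ ((¬(2*x ≤ 10)) → (¬(y ≠ 4)))
The weakest precondition is (2*x ≤ 10 → (w = 3 ∧ (¬(y ≠ 4)))) ∧ ((¬(2*x ≤ 10)) → (¬(y ≠ 4))).
Check whether (2*x ≤ 10 → (¬(y ≠ 4))) ∧ ((¬(2*x ≤ 10)) → (¬(y ≠ 4))) ∧ w = 4 implies it.
Countermodel: at the initial state w = 4, x = 5, y = 4, the precondition holds but the weakest precondition fails.
Answer: invalid


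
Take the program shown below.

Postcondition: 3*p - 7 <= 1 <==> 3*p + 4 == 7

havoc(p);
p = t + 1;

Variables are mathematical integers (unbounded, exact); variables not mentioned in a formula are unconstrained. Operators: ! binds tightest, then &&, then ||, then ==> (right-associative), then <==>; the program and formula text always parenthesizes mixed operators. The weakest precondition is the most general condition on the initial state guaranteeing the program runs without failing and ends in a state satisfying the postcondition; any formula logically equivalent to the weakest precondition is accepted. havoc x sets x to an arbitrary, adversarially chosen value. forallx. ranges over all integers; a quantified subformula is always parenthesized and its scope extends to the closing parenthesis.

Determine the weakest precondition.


Working backward. After the program, the postcondition 3*p - 7 <= 1 <==> 3*p + 4 == 7 must hold; in canonical form it is 3*p <= 8 <==> 3*p == 3.
Before p := t + 1: 3*t <= 5 <==> 3*t == 0
Before havoc p: 3*t <= 5 <==> 3*t == 0
Answer: WP = 3*t <= 5 <==> 3*t == 0


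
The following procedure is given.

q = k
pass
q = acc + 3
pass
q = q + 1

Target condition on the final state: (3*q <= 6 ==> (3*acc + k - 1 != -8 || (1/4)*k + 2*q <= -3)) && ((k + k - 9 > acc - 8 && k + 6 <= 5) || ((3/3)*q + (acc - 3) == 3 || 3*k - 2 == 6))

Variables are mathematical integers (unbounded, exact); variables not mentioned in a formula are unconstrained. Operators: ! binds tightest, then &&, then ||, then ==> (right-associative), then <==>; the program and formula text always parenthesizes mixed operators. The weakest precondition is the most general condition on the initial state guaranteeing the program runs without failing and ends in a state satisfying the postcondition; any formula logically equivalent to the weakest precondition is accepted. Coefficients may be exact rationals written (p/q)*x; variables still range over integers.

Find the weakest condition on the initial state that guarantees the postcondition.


Working backward. After the program, the postcondition (3*q <= 6 ==> (3*acc + k - 1 != -8 || (1/4)*k + 2*q <= -3)) && ((k + k - 9 > acc - 8 && k + 6 <= 5) || ((3/3)*q + (acc - 3) == 3 || 3*k - 2 == 6)) must hold; in canonical form it is (3*q <= 6 ==> (3*acc + k != -7 || (1/4)*k + 2*q <= -3)) && ((2*k > acc + 1 && k <= -1) || acc + q == 6 || 3*k == 8).
Before q := q + 1: (3*q <= 3 ==> (3*acc + k != -7 || (1/4)*k + 2*q <= -5)) && ((2*k > acc + 1 && k <= -1) || acc + q == 5 || 3*k == 8)
Before skip: (3*q <= 3 ==> (3*acc + k != -7 || (1/4)*k + 2*q <= -5)) && ((2*k > acc + 1 && k <= -1) || acc + q == 5 || 3*k == 8)
Before q := acc + 3: (3*acc <= -6 ==> (3*acc + k != -7 || 2*acc + (1/4)*k <= -11)) && ((2*k > acc + 1 && k <= -1) || 2*acc == 2 || 3*k == 8)
Before skip: (3*acc <= -6 ==> (3*acc + k != -7 || 2*acc + (1/4)*k <= -11)) && ((2*k > acc + 1 && k <= -1) || 2*acc == 2 || 3*k == 8)
Before q := k: (3*acc <= -6 ==> (3*acc + k != -7 || 2*acc + (1/4)*k <= -11)) && ((2*k > acc + 1 && k <= -1) || 2*acc == 2 || 3*k == 8)
Answer: WP = (3*acc <= -6 ==> (3*acc + k != -7 || 2*acc + (1/4)*k <= -11)) && ((2*k > acc + 1 && k <= -1) || 2*acc == 2 || 3*k == 8)


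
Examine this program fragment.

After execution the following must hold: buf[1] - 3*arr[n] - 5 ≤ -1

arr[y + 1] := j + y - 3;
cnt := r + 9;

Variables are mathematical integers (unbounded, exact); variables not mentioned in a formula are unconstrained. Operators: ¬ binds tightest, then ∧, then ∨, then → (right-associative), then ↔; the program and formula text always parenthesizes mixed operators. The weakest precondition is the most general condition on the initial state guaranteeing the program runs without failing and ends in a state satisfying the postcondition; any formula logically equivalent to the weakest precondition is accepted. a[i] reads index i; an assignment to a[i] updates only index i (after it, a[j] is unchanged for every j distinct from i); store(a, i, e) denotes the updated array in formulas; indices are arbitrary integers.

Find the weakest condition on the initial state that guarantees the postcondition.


Working backward. After the program, the postcondition buf[1] - 3*arr[n] - 5 ≤ -1 must hold; in canonical form it is buf[1] ≤ 3*arr[n] + 4.
Before cnt := r + 9: buf[1] ≤ 3*arr[n] + 4
Before arr[y + 1] := j + y - 3: buf[1] ≤ 3*store(arr, y + 1, j + y - 3)[n] + 4
Answer: WP = buf[1] ≤ 3*store(arr, y + 1, j + y - 3)[n] + 4


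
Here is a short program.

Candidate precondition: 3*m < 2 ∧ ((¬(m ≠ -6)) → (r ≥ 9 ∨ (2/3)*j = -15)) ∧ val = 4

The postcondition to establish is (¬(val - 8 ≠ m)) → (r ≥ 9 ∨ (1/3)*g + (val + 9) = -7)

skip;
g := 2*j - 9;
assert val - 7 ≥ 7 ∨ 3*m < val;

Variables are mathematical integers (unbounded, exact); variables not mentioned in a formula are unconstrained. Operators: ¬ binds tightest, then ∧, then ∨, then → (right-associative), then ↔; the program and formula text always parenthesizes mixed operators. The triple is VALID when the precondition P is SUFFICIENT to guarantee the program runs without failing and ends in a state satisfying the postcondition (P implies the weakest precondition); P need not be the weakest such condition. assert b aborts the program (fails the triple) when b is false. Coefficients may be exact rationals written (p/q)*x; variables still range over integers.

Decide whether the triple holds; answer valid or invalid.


Working backward. After the program, the postcondition (¬(val - 8 ≠ m)) → (r ≥ 9 ∨ (1/3)*g + (val + 9) = -7) must hold; in canonical form it is (¬(val ≠ m + 8)) → (r ≥ 9 ∨ (1/3)*g + val = -16).
Before assert val - 7 ≥ 7 ∨ 3*m < val: (val ≥ 14 ∨ 3*m < val) ∧ ((¬(val ≠ m + 8)) → (r ≥ 9 ∨ (1/3)*g + val = -16))
Before g := 2*j - 9: (val ≥ 14 ∨ 3*m < val) ∧ ((¬(val ≠ m + 8)) → (r ≥ 9 ∨ (2/3)*j + val = -13))
Before skip: (val ≥ 14 ∨ 3*m < val) ∧ ((¬(val ≠ m + 8)) → (r ≥ 9 ∨ (2/3)*j + val = -13))
The weakest precondition is (val ≥ 14 ∨ 3*m < val) ∧ ((¬(val ≠ m + 8)) → (r ≥ 9 ∨ (2/3)*j + val = -13)).
Check whether 3*m < 2 ∧ ((¬(m ≠ -6)) → (r ≥ 9 ∨ (2/3)*j = -15)) ∧ val = 4 implies it.
Countermodel: at the initial state j = 0, m = -4, r = 8, val = 4, the precondition holds but the weakest precondition fails.
Answer: invalid


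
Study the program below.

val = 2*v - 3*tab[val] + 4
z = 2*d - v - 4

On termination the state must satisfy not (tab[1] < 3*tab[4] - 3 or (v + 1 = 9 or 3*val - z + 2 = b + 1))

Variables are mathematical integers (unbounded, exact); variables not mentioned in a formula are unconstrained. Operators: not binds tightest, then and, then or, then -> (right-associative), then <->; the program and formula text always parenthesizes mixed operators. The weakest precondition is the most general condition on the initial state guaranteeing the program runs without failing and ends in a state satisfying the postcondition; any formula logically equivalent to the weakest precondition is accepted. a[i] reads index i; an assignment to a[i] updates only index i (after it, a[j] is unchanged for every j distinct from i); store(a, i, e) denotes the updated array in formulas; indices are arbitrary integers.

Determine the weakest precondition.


Working backward. After the program, the postcondition not (tab[1] < 3*tab[4] - 3 or (v + 1 = 9 or 3*val - z + 2 = b + 1)) must hold; in canonical form it is not (tab[1] < 3*tab[4] - 3 or v = 8 or 3*val = b + z - 1).
Before z := 2*d - v - 4: not (tab[1] < 3*tab[4] - 3 or v = 8 or v + 3*val = b + 2*d - 5)
Before val := 2*v - 3*tab[val] + 4: not (tab[1] < 3*tab[4] - 3 or v = 8 or 7*v = 9*tab[val] + b + 2*d - 17)
Answer: WP = not (tab[1] < 3*tab[4] - 3 or v = 8 or 7*v = 9*tab[val] + b + 2*d - 17)


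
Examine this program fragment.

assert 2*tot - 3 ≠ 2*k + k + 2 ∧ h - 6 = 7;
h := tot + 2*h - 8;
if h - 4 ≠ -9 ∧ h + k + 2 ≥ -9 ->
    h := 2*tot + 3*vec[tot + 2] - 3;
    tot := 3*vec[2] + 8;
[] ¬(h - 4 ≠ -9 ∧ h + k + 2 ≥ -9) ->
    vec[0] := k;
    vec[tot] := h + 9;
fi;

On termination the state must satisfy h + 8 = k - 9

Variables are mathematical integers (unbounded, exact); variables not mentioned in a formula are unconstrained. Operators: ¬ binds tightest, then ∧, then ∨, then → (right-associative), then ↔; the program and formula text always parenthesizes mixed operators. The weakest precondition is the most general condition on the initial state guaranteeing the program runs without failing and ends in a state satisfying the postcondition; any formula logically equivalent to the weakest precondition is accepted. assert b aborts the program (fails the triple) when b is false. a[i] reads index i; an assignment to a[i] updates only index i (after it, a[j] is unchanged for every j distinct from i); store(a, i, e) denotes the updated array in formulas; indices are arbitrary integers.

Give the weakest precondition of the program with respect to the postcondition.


Working backward. After the program, the postcondition h + 8 = k - 9 must hold; in canonical form it is h = k - 17.
Then branch requires 3*vec[tot + 2] + 2*tot = k - 14; else branch requires h = k - 17.
Before the if: ((h ≠ -5 ∧ h + k ≥ -11) → 3*vec[tot + 2] + 2*tot = k - 14) ∧ ((¬(h ≠ -5 ∧ h + k ≥ -11)) → h = k - 17)
Before h := tot + 2*h - 8: ((2*h + tot ≠ 3 ∧ 2*h + k + tot ≥ -3) → 3*vec[tot + 2] + 2*tot = k - 14) ∧ ((¬(2*h + tot ≠ 3 ∧ 2*h + k + tot ≥ -3)) → 2*h + tot = k - 9)
Before assert 2*tot - 3 ≠ 2*k + k + 2 ∧ h - 6 = 7: 2*tot ≠ 3*k + 5 ∧ h = 13 ∧ ((2*h + tot ≠ 3 ∧ 2*h + k + tot ≥ -3) → 3*vec[tot + 2] + 2*tot = k - 14) ∧ ((¬(2*h + tot ≠ 3 ∧ 2*h + k + tot ≥ -3)) → 2*h + tot = k - 9)
Answer: WP = 2*tot ≠ 3*k + 5 ∧ h = 13 ∧ ((2*h + tot ≠ 3 ∧ 2*h + k + tot ≥ -3) → 3*vec[tot + 2] + 2*tot = k - 14) ∧ ((¬(2*h + tot ≠ 3 ∧ 2*h + k + tot ≥ -3)) → 2*h + tot = k - 9)


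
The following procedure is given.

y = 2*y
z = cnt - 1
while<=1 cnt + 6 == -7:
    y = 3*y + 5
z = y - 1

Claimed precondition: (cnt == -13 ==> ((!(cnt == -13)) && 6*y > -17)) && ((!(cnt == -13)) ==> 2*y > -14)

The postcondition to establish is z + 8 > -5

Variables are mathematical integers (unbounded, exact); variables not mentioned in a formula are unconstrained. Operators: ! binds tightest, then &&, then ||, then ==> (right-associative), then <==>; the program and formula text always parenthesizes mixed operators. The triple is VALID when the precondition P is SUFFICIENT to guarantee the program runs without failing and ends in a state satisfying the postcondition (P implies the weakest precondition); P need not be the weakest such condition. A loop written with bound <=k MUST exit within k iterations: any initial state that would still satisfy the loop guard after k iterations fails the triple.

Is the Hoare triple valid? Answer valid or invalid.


Working backward. After the program, the postcondition z + 8 > -5 must hold; in canonical form it is z > -13.
Before z := y - 1: y > -12
Before the loop (bound <=1), unroll the exhaustion recursion (WP_0 = exit-now case; WP_j = one more guarded iteration, up to j = 1):
  WP_0: (!(cnt == -13)) && y > -12
  WP_1: (cnt == -13 ==> ((!(cnt == -13)) && 3*y > -17)) && ((!(cnt == -13)) ==> y > -12)
So before the loop: (cnt == -13 ==> ((!(cnt == -13)) && 3*y > -17)) && ((!(cnt == -13)) ==> y > -12)
Before z := cnt - 1: (cnt == -13 ==> ((!(cnt == -13)) && 3*y > -17)) && ((!(cnt == -13)) ==> y > -12)
Before y := 2*y: (cnt == -13 ==> ((!(cnt == -13)) && 6*y > -17)) && ((!(cnt == -13)) ==> 2*y > -12)
The weakest precondition is (cnt == -13 ==> ((!(cnt == -13)) && 6*y > -17)) && ((!(cnt == -13)) ==> 2*y > -12).
Check whether (cnt == -13 ==> ((!(cnt == -13)) && 6*y > -17)) && ((!(cnt == -13)) ==> 2*y > -14) implies it.
Countermodel: at the initial state cnt = -12, y = -6, the precondition holds but the weakest precondition fails.
Answer: invalid


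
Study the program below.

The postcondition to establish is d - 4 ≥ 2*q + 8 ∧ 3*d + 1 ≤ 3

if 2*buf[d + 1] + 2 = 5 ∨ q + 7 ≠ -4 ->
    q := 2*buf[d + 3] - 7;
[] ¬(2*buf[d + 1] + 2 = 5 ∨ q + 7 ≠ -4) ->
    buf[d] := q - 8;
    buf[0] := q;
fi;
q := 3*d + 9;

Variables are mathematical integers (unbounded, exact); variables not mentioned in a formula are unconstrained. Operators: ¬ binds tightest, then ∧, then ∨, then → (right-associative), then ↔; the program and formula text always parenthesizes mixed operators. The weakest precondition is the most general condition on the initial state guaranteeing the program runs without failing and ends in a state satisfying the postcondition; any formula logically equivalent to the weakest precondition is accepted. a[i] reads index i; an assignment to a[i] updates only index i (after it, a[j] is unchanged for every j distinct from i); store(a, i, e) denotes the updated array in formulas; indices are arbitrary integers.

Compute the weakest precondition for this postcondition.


Working backward. After the program, the postcondition d - 4 ≥ 2*q + 8 ∧ 3*d + 1 ≤ 3 must hold; in canonical form it is d ≥ 2*q + 12 ∧ 3*d ≤ 2.
Before q := 3*d + 9: 5*d ≤ -30 ∧ 3*d ≤ 2
Then branch requires 5*d ≤ -30 ∧ 3*d ≤ 2; else branch requires 5*d ≤ -30 ∧ 3*d ≤ 2.
Before the if: ((2*buf[d + 1] = 3 ∨ q ≠ -11) → (5*d ≤ -30 ∧ 3*d ≤ 2)) ∧ ((¬(2*buf[d + 1] = 3 ∨ q ≠ -11)) → (5*d ≤ -30 ∧ 3*d ≤ 2))
Answer: WP = ((2*buf[d + 1] = 3 ∨ q ≠ -11) → (5*d ≤ -30 ∧ 3*d ≤ 2)) ∧ ((¬(2*buf[d + 1] = 3 ∨ q ≠ -11)) → (5*d ≤ -30 ∧ 3*d ≤ 2))


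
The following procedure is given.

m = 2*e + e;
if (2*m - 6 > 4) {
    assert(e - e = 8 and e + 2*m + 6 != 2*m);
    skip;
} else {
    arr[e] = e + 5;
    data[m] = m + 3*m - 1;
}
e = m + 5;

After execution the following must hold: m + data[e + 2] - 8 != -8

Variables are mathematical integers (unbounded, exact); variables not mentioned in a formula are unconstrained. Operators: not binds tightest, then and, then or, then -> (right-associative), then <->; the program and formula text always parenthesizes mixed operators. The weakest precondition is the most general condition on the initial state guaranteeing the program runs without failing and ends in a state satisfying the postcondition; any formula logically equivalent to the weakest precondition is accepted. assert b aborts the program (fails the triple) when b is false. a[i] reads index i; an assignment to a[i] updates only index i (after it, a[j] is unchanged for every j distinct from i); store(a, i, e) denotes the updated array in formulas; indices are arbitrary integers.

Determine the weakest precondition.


Working backward. After the program, the postcondition m + data[e + 2] - 8 != -8 must hold; in canonical form it is data[e + 2] + m != 0.
Before e := m + 5: data[m + 7] + m != 0
Then branch requires false; else branch requires store(data, m, 4*m - 1)[m + 7] + m != 0.
Before the if: (not (2*m > 10)) and ((not (2*m > 10)) -> store(data, m, 4*m - 1)[m + 7] + m != 0)
Before m := 2*e + e: (not (6*e > 10)) and ((not (6*e > 10)) -> store(data, 3*e, 12*e - 1)[3*e + 7] + 3*e != 0)
Answer: WP = (not (6*e > 10)) and ((not (6*e > 10)) -> store(data, 3*e, 12*e - 1)[3*e + 7] + 3*e != 0)


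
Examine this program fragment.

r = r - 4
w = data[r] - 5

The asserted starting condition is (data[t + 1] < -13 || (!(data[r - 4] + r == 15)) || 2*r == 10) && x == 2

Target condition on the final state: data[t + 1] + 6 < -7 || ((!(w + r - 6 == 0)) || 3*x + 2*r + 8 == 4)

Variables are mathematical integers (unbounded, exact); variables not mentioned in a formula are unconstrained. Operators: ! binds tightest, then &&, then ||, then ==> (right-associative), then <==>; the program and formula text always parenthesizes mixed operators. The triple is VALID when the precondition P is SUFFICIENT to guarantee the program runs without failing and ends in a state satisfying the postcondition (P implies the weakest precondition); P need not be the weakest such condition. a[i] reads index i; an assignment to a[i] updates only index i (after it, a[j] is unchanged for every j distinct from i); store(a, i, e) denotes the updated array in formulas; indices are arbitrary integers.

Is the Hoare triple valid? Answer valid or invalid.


Working backward. After the program, the postcondition data[t + 1] + 6 < -7 || ((!(w + r - 6 == 0)) || 3*x + 2*r + 8 == 4) must hold; in canonical form it is data[t + 1] < -13 || (!(r + w == 6)) || 2*r + 3*x == -4.
Before w := data[r] - 5: data[t + 1] < -13 || (!(data[r] + r == 11)) || 2*r + 3*x == -4
Before r := r - 4: data[t + 1] < -13 || (!(data[r - 4] + r == 15)) || 2*r + 3*x == 4
The weakest precondition is data[t + 1] < -13 || (!(data[r - 4] + r == 15)) || 2*r + 3*x == 4.
Check whether (data[t + 1] < -13 || (!(data[r - 4] + r == 15)) || 2*r == 10) && x == 2 implies it.
Countermodel: at the initial state data = {[1] = 10, [2] = 0, elsewhere 10}, r = 5, t = 1, x = 2, the precondition holds but the weakest precondition fails.
Answer: invalid


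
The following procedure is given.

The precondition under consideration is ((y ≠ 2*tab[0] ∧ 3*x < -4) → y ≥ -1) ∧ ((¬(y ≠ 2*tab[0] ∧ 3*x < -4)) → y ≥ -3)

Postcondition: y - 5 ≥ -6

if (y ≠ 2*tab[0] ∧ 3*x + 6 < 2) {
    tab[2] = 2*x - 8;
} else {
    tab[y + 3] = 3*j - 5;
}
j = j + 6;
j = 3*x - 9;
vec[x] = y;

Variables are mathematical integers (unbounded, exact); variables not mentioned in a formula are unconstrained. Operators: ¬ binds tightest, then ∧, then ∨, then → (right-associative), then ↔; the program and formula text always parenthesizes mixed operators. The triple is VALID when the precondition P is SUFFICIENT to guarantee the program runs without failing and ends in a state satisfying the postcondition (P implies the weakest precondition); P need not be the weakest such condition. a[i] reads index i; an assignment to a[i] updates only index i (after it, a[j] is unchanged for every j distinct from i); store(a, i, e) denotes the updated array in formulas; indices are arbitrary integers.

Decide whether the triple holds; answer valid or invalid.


Working backward. After the program, the postcondition y - 5 ≥ -6 must hold; in canonical form it is y ≥ -1.
Before vec[x] := y: y ≥ -1
Before j := 3*x - 9: y ≥ -1
Before j := j + 6: y ≥ -1
Then branch requires y ≥ -1; else branch requires y ≥ -1.
Before the if: ((y ≠ 2*tab[0] ∧ 3*x < -4) → y ≥ -1) ∧ ((¬(y ≠ 2*tab[0] ∧ 3*x < -4)) → y ≥ -1)
The weakest precondition is ((y ≠ 2*tab[0] ∧ 3*x < -4) → y ≥ -1) ∧ ((¬(y ≠ 2*tab[0] ∧ 3*x < -4)) → y ≥ -1).
Check whether ((y ≠ 2*tab[0] ∧ 3*x < -4) → y ≥ -1) ∧ ((¬(y ≠ 2*tab[0] ∧ 3*x < -4)) → y ≥ -3) implies it.
Countermodel: at the initial state tab = {[0] = 0, elsewhere 0}, x = -1, y = -2, the precondition holds but the weakest precondition fails.
Answer: invalid


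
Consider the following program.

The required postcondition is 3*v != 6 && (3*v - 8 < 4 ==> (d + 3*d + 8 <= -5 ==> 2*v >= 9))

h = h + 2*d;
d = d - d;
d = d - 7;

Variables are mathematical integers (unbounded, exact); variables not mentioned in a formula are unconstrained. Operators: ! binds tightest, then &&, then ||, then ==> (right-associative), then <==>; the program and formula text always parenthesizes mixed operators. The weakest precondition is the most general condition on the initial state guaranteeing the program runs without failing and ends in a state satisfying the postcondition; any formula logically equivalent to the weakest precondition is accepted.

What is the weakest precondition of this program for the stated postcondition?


Working backward. After the program, the postcondition 3*v != 6 && (3*v - 8 < 4 ==> (d + 3*d + 8 <= -5 ==> 2*v >= 9)) must hold; in canonical form it is 3*v != 6 && (3*v < 12 ==> (4*d <= -13 ==> 2*v >= 9)).
Before d := d - 7: 3*v != 6 && (3*v < 12 ==> (4*d <= 15 ==> 2*v >= 9))
Before d := d - d: 3*v != 6 && (3*v < 12 ==> 2*v >= 9)
Before h := h + 2*d: 3*v != 6 && (3*v < 12 ==> 2*v >= 9)
Answer: WP = 3*v != 6 && (3*v < 12 ==> 2*v >= 9)


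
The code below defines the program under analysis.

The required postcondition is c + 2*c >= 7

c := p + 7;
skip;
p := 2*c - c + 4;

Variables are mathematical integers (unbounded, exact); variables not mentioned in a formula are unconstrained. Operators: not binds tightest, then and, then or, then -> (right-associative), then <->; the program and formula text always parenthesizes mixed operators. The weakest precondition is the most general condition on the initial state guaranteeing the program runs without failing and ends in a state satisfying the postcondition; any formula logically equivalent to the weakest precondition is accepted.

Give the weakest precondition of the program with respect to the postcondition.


Working backward. After the program, the postcondition c + 2*c >= 7 must hold; in canonical form it is 3*c >= 7.
Before p := 2*c - c + 4: 3*c >= 7
Before skip: 3*c >= 7
Before c := p + 7: 3*p >= -14
Answer: WP = 3*p >= -14


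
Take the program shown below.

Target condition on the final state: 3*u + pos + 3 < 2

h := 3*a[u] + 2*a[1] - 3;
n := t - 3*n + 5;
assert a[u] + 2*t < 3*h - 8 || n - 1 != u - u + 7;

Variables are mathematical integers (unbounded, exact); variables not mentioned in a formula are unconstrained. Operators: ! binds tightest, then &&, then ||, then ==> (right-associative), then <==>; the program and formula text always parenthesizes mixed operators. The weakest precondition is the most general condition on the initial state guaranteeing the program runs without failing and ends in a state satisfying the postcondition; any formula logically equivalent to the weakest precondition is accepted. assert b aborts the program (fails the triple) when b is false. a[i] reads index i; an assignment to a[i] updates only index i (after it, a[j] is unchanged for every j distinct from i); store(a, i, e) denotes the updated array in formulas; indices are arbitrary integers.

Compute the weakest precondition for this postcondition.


Working backward. After the program, the postcondition 3*u + pos + 3 < 2 must hold; in canonical form it is pos + 3*u < -1.
Before assert a[u] + 2*t < 3*h - 8 || n - 1 != u - u + 7: (a[u] + 2*t < 3*h - 8 || n != 8) && pos + 3*u < -1
Before n := t - 3*n + 5: (a[u] + 2*t < 3*h - 8 || t != 3*n + 3) && pos + 3*u < -1
Before h := 3*a[u] + 2*a[1] - 3: (2*t < 6*a[1] + 8*a[u] - 17 || t != 3*n + 3) && pos + 3*u < -1
Answer: WP = (2*t < 6*a[1] + 8*a[u] - 17 || t != 3*n + 3) && pos + 3*u < -1


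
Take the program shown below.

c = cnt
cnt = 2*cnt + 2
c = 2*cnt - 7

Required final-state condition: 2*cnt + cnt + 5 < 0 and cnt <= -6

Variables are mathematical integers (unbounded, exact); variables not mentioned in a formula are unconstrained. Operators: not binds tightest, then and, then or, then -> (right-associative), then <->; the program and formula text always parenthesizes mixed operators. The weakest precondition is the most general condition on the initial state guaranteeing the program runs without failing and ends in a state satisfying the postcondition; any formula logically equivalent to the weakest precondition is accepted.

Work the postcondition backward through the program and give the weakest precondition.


Working backward. After the program, the postcondition 2*cnt + cnt + 5 < 0 and cnt <= -6 must hold; in canonical form it is 3*cnt < -5 and cnt <= -6.
Before c := 2*cnt - 7: 3*cnt < -5 and cnt <= -6
Before cnt := 2*cnt + 2: 6*cnt < -11 and 2*cnt <= -8
Before c := cnt: 6*cnt < -11 and 2*cnt <= -8
Answer: WP = 6*cnt < -11 and 2*cnt <= -8


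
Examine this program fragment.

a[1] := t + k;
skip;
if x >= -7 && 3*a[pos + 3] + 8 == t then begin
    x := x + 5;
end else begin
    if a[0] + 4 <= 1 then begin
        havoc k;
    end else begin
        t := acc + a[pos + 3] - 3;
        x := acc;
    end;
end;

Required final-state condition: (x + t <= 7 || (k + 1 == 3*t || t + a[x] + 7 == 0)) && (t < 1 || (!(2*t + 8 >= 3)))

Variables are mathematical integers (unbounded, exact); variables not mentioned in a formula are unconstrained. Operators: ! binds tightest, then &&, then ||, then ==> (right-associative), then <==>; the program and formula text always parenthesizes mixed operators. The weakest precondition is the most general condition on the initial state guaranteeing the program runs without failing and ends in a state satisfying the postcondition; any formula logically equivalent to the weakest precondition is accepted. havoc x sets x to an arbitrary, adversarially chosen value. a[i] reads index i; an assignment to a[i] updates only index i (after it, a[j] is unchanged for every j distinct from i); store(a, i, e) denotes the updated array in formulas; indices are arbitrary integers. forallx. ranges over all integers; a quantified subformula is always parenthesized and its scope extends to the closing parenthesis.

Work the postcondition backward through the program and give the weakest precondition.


Working backward. After the program, the postcondition (x + t <= 7 || (k + 1 == 3*t || t + a[x] + 7 == 0)) && (t < 1 || (!(2*t + 8 >= 3))) must hold; in canonical form it is (t + x <= 7 || k == 3*t - 1 || a[x] + t == -7) && (t < 1 || (!(2*t >= -5))).
Then branch requires (t + x <= 2 || k == 3*t - 1 || a[x + 5] + t == -7) && (t < 1 || (!(2*t >= -5))); else branch requires (a[0] <= -3 ==> (forall k_1. ((t + x <= 7 || k_1 == 3*t - 1 || a[x] + t == -7) && (t < 1 || (!(2*t >= -5)))))) && ((!(a[0] <= -3)) ==> ((a[pos + 3] + 2*acc <= 10 || k == 3*a[pos + 3] + 3*acc - 10 || a[pos + 3] + a[acc] + acc == -4) && (a[pos + 3] + acc < 4 || (!(2*a[pos + 3] + 2*acc >= 1))))).
Before the if: ((x >= -7 && 3*a[pos + 3] == t - 8) ==> ((t + x <= 2 || k == 3*t - 1 || a[x + 5] + t == -7) && (t < 1 || (!(2*t >= -5))))) && ((!(x >= -7 && 3*a[pos + 3] == t - 8)) ==> ((a[0] <= -3 ==> (forall k_1. ((t + x <= 7 || k_1 == 3*t - 1 || a[x] + t == -7) && (t < 1 || (!(2*t >= -5)))))) && ((!(a[0] <= -3)) ==> ((a[pos + 3] + 2*acc <= 10 || k == 3*a[pos + 3] + 3*acc - 10 || a[pos + 3] + a[acc] + acc == -4) && (a[pos + 3] + acc < 4 || (!(2*a[pos + 3] + 2*acc >= 1)))))))
Before skip: ((x >= -7 && 3*a[pos + 3] == t - 8) ==> ((t + x <= 2 || k == 3*t - 1 || a[x + 5] + t == -7) && (t < 1 || (!(2*t >= -5))))) && ((!(x >= -7 && 3*a[pos + 3] == t - 8)) ==> ((a[0] <= -3 ==> (forall k_1. ((t + x <= 7 || k_1 == 3*t - 1 || a[x] + t == -7) && (t < 1 || (!(2*t >= -5)))))) && ((!(a[0] <= -3)) ==> ((a[pos + 3] + 2*acc <= 10 || k == 3*a[pos + 3] + 3*acc - 10 || a[pos + 3] + a[acc] + acc == -4) && (a[pos + 3] + acc < 4 || (!(2*a[pos + 3] + 2*acc >= 1)))))))
Before a[1] := t + k: ((x >= -7 && 3*store(a, 1, k + t)[pos + 3] == t - 8) ==> ((t + x <= 2 || k == 3*t - 1 || store(a, 1, k + t)[x + 5] + t == -7) && (t < 1 || (!(2*t >= -5))))) && ((!(x >= -7 && 3*store(a, 1, k + t)[pos + 3] == t - 8)) ==> ((a[0] <= -3 ==> (forall k_1. ((t + x <= 7 || k_1 == 3*t - 1 || store(a, 1, k + t)[x] + t == -7) && (t < 1 || (!(2*t >= -5)))))) && ((!(a[0] <= -3)) ==> ((store(a, 1, k + t)[pos + 3] + 2*acc <= 10 || k == 3*store(a, 1, k + t)[pos + 3] + 3*acc - 10 || store(a, 1, k + t)[pos + 3] + store(a, 1, k + t)[acc] + acc == -4) && (store(a, 1, k + t)[pos + 3] + acc < 4 || (!(2*store(a, 1, k + t)[pos + 3] + 2*acc >= 1)))))))
Answer: WP = ((x >= -7 && 3*store(a, 1, k + t)[pos + 3] == t - 8) ==> ((t + x <= 2 || k == 3*t - 1 || store(a, 1, k + t)[x + 5] + t == -7) && (t < 1 || (!(2*t >= -5))))) && ((!(x >= -7 && 3*store(a, 1, k + t)[pos + 3] == t - 8)) ==> ((a[0] <= -3 ==> (forall k_1. ((t + x <= 7 || k_1 == 3*t - 1 || store(a, 1, k + t)[x] + t == -7) && (t < 1 || (!(2*t >= -5)))))) && ((!(a[0] <= -3)) ==> ((store(a, 1, k + t)[pos + 3] + 2*acc <= 10 || k == 3*store(a, 1, k + t)[pos + 3] + 3*acc - 10 || store(a, 1, k + t)[pos + 3] + store(a, 1, k + t)[acc] + acc == -4) && (store(a, 1, k + t)[pos + 3] + acc < 4 || (!(2*store(a, 1, k + t)[pos + 3] + 2*acc >= 1)))))))


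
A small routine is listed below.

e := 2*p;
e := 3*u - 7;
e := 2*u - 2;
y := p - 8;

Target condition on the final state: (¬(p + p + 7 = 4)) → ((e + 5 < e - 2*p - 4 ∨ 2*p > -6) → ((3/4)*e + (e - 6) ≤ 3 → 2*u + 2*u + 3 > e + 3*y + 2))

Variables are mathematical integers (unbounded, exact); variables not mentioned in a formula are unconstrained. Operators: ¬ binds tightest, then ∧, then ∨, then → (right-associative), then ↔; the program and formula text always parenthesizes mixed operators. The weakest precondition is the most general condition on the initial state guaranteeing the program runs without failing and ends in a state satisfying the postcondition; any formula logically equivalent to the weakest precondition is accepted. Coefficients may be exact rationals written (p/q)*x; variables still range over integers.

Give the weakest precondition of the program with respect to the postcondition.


Working backward. After the program, the postcondition (¬(p + p + 7 = 4)) → ((e + 5 < e - 2*p - 4 ∨ 2*p > -6) → ((3/4)*e + (e - 6) ≤ 3 → 2*u + 2*u + 3 > e + 3*y + 2)) must hold; in canonical form it is (¬(2*p = -3)) → ((2*p < -9 ∨ 2*p > -6) → ((7/4)*e ≤ 9 → 4*u > e + 3*y - 1)).
Before y := p - 8: (¬(2*p = -3)) → ((2*p < -9 ∨ 2*p > -6) → ((7/4)*e ≤ 9 → 4*u > e + 3*p - 25))
Before e := 2*u - 2: (¬(2*p = -3)) → ((2*p < -9 ∨ 2*p > -6) → ((7/2)*u ≤ 25/2 → 2*u > 3*p - 27))
Before e := 3*u - 7: (¬(2*p = -3)) → ((2*p < -9 ∨ 2*p > -6) → ((7/2)*u ≤ 25/2 → 2*u > 3*p - 27))
Before e := 2*p: (¬(2*p = -3)) → ((2*p < -9 ∨ 2*p > -6) → ((7/2)*u ≤ 25/2 → 2*u > 3*p - 27))
Answer: WP = (¬(2*p = -3)) → ((2*p < -9 ∨ 2*p > -6) → ((7/2)*u ≤ 25/2 → 2*u > 3*p - 27))


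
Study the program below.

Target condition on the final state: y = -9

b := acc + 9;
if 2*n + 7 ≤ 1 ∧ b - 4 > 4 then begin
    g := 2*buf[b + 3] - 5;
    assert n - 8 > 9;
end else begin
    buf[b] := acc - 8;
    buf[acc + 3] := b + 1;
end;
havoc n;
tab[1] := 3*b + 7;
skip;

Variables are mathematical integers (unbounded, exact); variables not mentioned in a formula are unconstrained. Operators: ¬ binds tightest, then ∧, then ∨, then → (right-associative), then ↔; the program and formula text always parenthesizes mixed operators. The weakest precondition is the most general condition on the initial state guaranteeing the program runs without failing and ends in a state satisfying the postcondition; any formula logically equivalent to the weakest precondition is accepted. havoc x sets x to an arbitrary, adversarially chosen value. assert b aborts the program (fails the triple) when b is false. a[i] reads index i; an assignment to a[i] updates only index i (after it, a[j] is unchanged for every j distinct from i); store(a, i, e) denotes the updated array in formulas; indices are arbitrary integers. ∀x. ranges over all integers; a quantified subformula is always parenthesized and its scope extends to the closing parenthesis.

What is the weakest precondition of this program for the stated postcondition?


Working backward. After the program, y = -9 must hold.
Before skip: y = -9
Before tab[1] := 3*b + 7: y = -9
Before havoc n: y = -9
Then branch requires n > 17 ∧ y = -9; else branch requires y = -9.
Before the if: ((2*n ≤ -6 ∧ b > 8) → (n > 17 ∧ y = -9)) ∧ ((¬(2*n ≤ -6 ∧ b > 8)) → y = -9)
Before b := acc + 9: ((2*n ≤ -6 ∧ acc > -1) → (n > 17 ∧ y = -9)) ∧ ((¬(2*n ≤ -6 ∧ acc > -1)) → y = -9)
Answer: WP = ((2*n ≤ -6 ∧ acc > -1) → (n > 17 ∧ y = -9)) ∧ ((¬(2*n ≤ -6 ∧ acc > -1)) → y = -9)
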